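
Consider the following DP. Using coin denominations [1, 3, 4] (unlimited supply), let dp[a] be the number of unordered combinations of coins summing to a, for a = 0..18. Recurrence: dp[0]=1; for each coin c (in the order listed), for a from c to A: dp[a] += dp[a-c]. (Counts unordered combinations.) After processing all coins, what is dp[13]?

12

after  coin     0     1     2     3     4     5     6     7     8     9    10    11    12    13    14    15    16    17    18
          1     1     1     1     1     1     1     1     1     1     1     1     1     1     1     1     1     1     1     1
          3     1     1     1     2     2     2     3     3     3     4     4     4     5     5     5     6     6     6     7
          4     1     1     1     2     3     3     4     5     6     7     8     9    11    12    13    15    17    18    20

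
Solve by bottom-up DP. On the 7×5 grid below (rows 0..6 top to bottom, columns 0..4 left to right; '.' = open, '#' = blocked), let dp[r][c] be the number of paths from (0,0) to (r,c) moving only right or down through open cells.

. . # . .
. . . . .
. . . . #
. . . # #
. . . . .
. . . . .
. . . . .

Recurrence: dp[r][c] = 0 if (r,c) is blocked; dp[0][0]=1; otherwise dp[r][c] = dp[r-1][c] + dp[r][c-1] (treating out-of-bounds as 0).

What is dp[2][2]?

5

r\c   0   1   2   3   4
  0   1   1   0   0   0
  1   1   2   2   2   2
  2   1   3   5   7   0
  3   1   4   9   0   0
  4   1   5  14  14  14
  5   1   6  20  34  48
  6   1   7  27  61 109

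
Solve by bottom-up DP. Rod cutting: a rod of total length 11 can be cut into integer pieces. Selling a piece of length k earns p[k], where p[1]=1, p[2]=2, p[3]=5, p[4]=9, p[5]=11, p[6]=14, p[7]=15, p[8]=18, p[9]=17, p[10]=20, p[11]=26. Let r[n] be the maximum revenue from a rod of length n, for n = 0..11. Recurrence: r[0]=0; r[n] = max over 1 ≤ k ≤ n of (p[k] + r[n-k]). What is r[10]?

23

   n    0    1    2    3    4    5    6    7    8    9   10   11
r[n]    0    1    2    5    9   11   14   15   18   20   23   26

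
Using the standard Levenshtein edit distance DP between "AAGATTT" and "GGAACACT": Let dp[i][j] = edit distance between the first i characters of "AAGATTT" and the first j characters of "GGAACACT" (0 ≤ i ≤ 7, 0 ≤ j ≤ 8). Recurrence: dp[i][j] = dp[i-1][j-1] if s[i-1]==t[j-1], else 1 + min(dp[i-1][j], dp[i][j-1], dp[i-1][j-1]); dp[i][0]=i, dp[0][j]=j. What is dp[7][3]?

   ''  G  G  A  A  C  A  C  T
''  0  1  2  3  4  5  6  7  8
 A  1  1  2  2  3  4  5  6  7
 A  2  2  2  2  2  3  4  5  6
 G  3  2  2  3  3  3  4  5  6
 A  4  3  3  2  3  4  3  4  5
 T  5  4  4  3  3  4  4  4  4
 T  6  5  5  4  4  4  5  5  4
 T  7  6  6  5  5  5  5  6  5

5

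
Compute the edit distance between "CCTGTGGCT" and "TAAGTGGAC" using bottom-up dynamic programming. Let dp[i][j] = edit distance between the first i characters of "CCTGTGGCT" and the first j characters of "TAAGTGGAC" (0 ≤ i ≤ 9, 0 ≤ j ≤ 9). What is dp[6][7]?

   ''  T  A  A  G  T  G  G  A  C
''  0  1  2  3  4  5  6  7  8  9
 C  1  1  2  3  4  5  6  7  8  8
 C  2  2  2  3  4  5  6  7  8  8
 T  3  2  3  3  4  4  5  6  7  8
 G  4  3  3  4  3  4  4  5  6  7
 T  5  4  4  4  4  3  4  5  6  7
 G  6  5  5  5  4  4  3  4  5  6
 G  7  6  6  6  5  5  4  3  4  5
 C  8  7  7  7  6  6  5  4  4  4
 T  9  8  8  8  7  6  6  5  5  5

4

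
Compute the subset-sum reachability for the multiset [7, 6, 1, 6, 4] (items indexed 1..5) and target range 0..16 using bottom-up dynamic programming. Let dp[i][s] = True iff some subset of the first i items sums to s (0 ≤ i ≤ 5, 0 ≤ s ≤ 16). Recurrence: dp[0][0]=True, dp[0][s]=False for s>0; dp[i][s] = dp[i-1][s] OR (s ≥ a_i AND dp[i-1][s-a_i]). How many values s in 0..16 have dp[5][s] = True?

13

i\s   0   1   2   3   4   5   6   7   8   9  10  11  12  13  14  15  16
  0   T   F   F   F   F   F   F   F   F   F   F   F   F   F   F   F   F
  1   T   F   F   F   F   F   F   T   F   F   F   F   F   F   F   F   F
  2   T   F   F   F   F   F   T   T   F   F   F   F   F   T   F   F   F
  3   T   T   F   F   F   F   T   T   T   F   F   F   F   T   T   F   F
  4   T   T   F   F   F   F   T   T   T   F   F   F   T   T   T   F   F
  5   T   T   F   F   T   T   T   T   T   F   T   T   T   T   T   F   T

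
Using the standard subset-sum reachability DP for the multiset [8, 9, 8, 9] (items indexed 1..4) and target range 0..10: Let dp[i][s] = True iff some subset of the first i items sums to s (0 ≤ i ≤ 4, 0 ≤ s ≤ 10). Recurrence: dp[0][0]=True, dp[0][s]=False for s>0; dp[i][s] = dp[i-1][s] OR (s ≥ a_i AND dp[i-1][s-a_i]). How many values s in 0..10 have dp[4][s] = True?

i\s   0   1   2   3   4   5   6   7   8   9  10
  0   T   F   F   F   F   F   F   F   F   F   F
  1   T   F   F   F   F   F   F   F   T   F   F
  2   T   F   F   F   F   F   F   F   T   T   F
  3   T   F   F   F   F   F   F   F   T   T   F
  4   T   F   F   F   F   F   F   F   T   T   F

3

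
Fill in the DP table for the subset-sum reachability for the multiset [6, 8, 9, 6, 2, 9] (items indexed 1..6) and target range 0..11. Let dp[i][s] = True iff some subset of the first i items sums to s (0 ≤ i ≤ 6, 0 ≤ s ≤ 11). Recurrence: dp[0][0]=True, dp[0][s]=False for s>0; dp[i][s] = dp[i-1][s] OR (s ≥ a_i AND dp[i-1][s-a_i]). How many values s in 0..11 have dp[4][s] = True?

4

i\s   0   1   2   3   4   5   6   7   8   9  10  11
  0   T   F   F   F   F   F   F   F   F   F   F   F
  1   T   F   F   F   F   F   T   F   F   F   F   F
  2   T   F   F   F   F   F   T   F   T   F   F   F
  3   T   F   F   F   F   F   T   F   T   T   F   F
  4   T   F   F   F   F   F   T   F   T   T   F   F
  5   T   F   T   F   F   F   T   F   T   T   T   T
  6   T   F   T   F   F   F   T   F   T   T   T   T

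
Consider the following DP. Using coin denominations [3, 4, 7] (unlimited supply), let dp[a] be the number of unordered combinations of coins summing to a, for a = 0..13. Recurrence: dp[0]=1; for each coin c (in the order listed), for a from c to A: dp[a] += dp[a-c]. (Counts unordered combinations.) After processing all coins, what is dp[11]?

2

after  coin     0     1     2     3     4     5     6     7     8     9    10    11    12    13
          3     1     0     0     1     0     0     1     0     0     1     0     0     1     0
          4     1     0     0     1     1     0     1     1     1     1     1     1     2     1
          7     1     0     0     1     1     0     1     2     1     1     2     2     2     2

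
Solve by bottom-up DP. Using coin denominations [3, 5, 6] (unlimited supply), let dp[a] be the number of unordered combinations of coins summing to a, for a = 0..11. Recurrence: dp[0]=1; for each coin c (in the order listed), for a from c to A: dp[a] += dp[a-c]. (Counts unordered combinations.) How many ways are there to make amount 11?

2

after  coin     0     1     2     3     4     5     6     7     8     9    10    11
          3     1     0     0     1     0     0     1     0     0     1     0     0
          5     1     0     0     1     0     1     1     0     1     1     1     1
          6     1     0     0     1     0     1     2     0     1     2     1     2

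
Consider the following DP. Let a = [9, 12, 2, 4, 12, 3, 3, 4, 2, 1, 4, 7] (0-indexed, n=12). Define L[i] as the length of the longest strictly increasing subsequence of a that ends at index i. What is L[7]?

3

   i    0    1    2    3    4    5    6    7    8    9   10   11
a[i]    9   12    2    4   12    3    3    4    2    1    4    7
L[i]    1    2    1    2    3    2    2    3    1    1    3    4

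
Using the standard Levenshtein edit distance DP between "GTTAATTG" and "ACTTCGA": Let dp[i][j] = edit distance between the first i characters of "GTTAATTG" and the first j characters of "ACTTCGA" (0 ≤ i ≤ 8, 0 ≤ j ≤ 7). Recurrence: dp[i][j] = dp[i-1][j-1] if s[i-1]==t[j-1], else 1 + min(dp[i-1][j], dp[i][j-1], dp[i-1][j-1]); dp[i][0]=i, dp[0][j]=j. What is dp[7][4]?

   ''  A  C  T  T  C  G  A
''  0  1  2  3  4  5  6  7
 G  1  1  2  3  4  5  5  6
 T  2  2  2  2  3  4  5  6
 T  3  3  3  2  2  3  4  5
 A  4  3  4  3  3  3  4  4
 A  5  4  4  4  4  4  4  4
 T  6  5  5  4  4  5  5  5
 T  7  6  6  5  4  5  6  6
 G  8  7  7  6  5  5  5  6

4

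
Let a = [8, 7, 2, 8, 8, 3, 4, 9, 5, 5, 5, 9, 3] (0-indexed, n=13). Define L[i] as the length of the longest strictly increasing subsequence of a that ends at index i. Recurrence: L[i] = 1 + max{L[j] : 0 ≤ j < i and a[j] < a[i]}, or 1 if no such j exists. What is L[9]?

   i    0    1    2    3    4    5    6    7    8    9   10   11   12
a[i]    8    7    2    8    8    3    4    9    5    5    5    9    3
L[i]    1    1    1    2    2    2    3    4    4    4    4    5    2

4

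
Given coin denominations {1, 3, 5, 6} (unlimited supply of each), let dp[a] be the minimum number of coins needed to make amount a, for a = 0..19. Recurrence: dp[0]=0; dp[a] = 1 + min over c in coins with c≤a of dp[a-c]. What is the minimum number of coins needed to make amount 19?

4

 a  0  1  2  3  4  5  6  7  8  9 10 11 12 13 14 15 16 17 18 19
dp  0  1  2  1  2  1  1  2  2  2  2  2  2  3  3  3  3  3  3  4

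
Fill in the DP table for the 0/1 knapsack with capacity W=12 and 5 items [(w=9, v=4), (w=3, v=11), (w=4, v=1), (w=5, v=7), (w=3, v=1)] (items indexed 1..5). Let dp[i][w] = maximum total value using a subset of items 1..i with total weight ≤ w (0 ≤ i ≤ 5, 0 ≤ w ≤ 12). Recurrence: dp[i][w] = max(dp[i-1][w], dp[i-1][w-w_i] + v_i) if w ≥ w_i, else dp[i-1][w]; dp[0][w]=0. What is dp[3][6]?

i\w   0   1   2   3   4   5   6   7   8   9  10  11  12
  0   0   0   0   0   0   0   0   0   0   0   0   0   0
  1   0   0   0   0   0   0   0   0   0   4   4   4   4
  2   0   0   0  11  11  11  11  11  11  11  11  11  15
  3   0   0   0  11  11  11  11  12  12  12  12  12  15
  4   0   0   0  11  11  11  11  12  18  18  18  18  19
  5   0   0   0  11  11  11  12  12  18  18  18  19  19

11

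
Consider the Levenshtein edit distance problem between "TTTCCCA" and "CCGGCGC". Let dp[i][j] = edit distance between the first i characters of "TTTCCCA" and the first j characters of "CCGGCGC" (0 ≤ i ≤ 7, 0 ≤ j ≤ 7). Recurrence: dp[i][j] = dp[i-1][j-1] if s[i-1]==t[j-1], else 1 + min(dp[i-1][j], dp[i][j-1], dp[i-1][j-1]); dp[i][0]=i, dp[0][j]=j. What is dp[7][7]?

   ''  C  C  G  G  C  G  C
''  0  1  2  3  4  5  6  7
 T  1  1  2  3  4  5  6  7
 T  2  2  2  3  4  5  6  7
 T  3  3  3  3  4  5  6  7
 C  4  3  3  4  4  4  5  6
 C  5  4  3  4  5  4  5  5
 C  6  5  4  4  5  5  5  5
 A  7  6  5  5  5  6  6  6

6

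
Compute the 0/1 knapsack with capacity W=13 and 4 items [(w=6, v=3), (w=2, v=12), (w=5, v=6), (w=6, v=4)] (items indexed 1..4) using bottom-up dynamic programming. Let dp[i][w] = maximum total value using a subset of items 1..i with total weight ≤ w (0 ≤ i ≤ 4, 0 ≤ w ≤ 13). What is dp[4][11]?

i\w   0   1   2   3   4   5   6   7   8   9  10  11  12  13
  0   0   0   0   0   0   0   0   0   0   0   0   0   0   0
  1   0   0   0   0   0   0   3   3   3   3   3   3   3   3
  2   0   0  12  12  12  12  12  12  15  15  15  15  15  15
  3   0   0  12  12  12  12  12  18  18  18  18  18  18  21
  4   0   0  12  12  12  12  12  18  18  18  18  18  18  22

18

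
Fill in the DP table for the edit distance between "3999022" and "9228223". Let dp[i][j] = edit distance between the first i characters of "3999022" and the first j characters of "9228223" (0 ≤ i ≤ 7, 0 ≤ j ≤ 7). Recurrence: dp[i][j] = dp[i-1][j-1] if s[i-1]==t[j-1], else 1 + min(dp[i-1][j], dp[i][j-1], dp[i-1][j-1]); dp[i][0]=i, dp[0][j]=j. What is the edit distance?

   ''  9  2  2  8  2  2  3
''  0  1  2  3  4  5  6  7
 3  1  1  2  3  4  5  6  6
 9  2  1  2  3  4  5  6  7
 9  3  2  2  3  4  5  6  7
 9  4  3  3  3  4  5  6  7
 0  5  4  4  4  4  5  6  7
 2  6  5  4  4  5  4  5  6
 2  7  6  5  4  5  5  4  5

5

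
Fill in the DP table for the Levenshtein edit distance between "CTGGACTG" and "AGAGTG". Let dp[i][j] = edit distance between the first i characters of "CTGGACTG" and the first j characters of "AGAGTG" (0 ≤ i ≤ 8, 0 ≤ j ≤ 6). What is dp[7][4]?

5

   ''  A  G  A  G  T  G
''  0  1  2  3  4  5  6
 C  1  1  2  3  4  5  6
 T  2  2  2  3  4  4  5
 G  3  3  2  3  3  4  4
 G  4  4  3  3  3  4  4
 A  5  4  4  3  4  4  5
 C  6  5  5  4  4  5  5
 T  7  6  6  5  5  4  5
 G  8  7  6  6  5  5  4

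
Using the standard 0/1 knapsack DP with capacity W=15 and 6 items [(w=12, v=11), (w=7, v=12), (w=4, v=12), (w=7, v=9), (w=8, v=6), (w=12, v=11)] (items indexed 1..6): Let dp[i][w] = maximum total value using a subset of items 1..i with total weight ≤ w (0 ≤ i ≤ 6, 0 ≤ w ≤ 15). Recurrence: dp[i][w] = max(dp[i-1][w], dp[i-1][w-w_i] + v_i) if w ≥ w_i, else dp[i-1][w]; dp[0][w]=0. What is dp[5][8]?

i\w   0   1   2   3   4   5   6   7   8   9  10  11  12  13  14  15
  0   0   0   0   0   0   0   0   0   0   0   0   0   0   0   0   0
  1   0   0   0   0   0   0   0   0   0   0   0   0  11  11  11  11
  2   0   0   0   0   0   0   0  12  12  12  12  12  12  12  12  12
  3   0   0   0   0  12  12  12  12  12  12  12  24  24  24  24  24
  4   0   0   0   0  12  12  12  12  12  12  12  24  24  24  24  24
  5   0   0   0   0  12  12  12  12  12  12  12  24  24  24  24  24
  6   0   0   0   0  12  12  12  12  12  12  12  24  24  24  24  24

12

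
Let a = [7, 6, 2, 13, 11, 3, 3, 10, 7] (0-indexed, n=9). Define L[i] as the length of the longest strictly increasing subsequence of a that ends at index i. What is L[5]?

   i    0    1    2    3    4    5    6    7    8
a[i]    7    6    2   13   11    3    3   10    7
L[i]    1    1    1    2    2    2    2    3    3

2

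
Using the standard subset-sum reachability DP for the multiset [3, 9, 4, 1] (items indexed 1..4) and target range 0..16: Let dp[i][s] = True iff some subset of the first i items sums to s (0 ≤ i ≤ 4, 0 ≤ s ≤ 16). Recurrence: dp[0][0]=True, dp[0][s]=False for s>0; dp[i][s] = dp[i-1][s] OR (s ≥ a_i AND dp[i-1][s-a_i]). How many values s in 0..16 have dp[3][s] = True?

i\s   0   1   2   3   4   5   6   7   8   9  10  11  12  13  14  15  16
  0   T   F   F   F   F   F   F   F   F   F   F   F   F   F   F   F   F
  1   T   F   F   T   F   F   F   F   F   F   F   F   F   F   F   F   F
  2   T   F   F   T   F   F   F   F   F   T   F   F   T   F   F   F   F
  3   T   F   F   T   T   F   F   T   F   T   F   F   T   T   F   F   T
  4   T   T   F   T   T   T   F   T   T   T   T   F   T   T   T   F   T

8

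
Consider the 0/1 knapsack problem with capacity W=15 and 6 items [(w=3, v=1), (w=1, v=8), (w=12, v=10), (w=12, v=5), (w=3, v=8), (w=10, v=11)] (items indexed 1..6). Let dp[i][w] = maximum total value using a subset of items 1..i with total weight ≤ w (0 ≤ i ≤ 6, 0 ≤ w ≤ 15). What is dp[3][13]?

18

i\w   0   1   2   3   4   5   6   7   8   9  10  11  12  13  14  15
  0   0   0   0   0   0   0   0   0   0   0   0   0   0   0   0   0
  1   0   0   0   1   1   1   1   1   1   1   1   1   1   1   1   1
  2   0   8   8   8   9   9   9   9   9   9   9   9   9   9   9   9
  3   0   8   8   8   9   9   9   9   9   9   9   9  10  18  18  18
  4   0   8   8   8   9   9   9   9   9   9   9   9  10  18  18  18
  5   0   8   8   8  16  16  16  17  17  17  17  17  17  18  18  18
  6   0   8   8   8  16  16  16  17  17  17  17  19  19  19  27  27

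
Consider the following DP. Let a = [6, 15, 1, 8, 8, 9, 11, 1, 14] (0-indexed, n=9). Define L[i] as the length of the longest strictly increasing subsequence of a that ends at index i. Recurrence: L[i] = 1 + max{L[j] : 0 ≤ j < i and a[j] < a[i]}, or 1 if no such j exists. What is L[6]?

4

   i    0    1    2    3    4    5    6    7    8
a[i]    6   15    1    8    8    9   11    1   14
L[i]    1    2    1    2    2    3    4    1    5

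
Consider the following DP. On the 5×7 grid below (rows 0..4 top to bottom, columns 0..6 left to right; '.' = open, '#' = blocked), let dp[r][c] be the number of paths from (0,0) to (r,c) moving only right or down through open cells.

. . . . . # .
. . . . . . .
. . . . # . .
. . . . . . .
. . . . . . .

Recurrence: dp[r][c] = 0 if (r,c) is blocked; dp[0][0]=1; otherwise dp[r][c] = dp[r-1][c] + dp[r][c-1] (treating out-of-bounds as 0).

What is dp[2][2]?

r\c   0   1   2   3   4   5   6
  0   1   1   1   1   1   0   0
  1   1   2   3   4   5   5   5
  2   1   3   6  10   0   5  10
  3   1   4  10  20  20  25  35
  4   1   5  15  35  55  80 115

6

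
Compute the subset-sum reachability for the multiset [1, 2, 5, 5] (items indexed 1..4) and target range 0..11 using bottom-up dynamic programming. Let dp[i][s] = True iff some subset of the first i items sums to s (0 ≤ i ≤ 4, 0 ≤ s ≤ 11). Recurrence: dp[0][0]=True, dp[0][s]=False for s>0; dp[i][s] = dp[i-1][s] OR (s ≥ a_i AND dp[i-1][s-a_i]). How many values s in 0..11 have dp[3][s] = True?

8

i\s   0   1   2   3   4   5   6   7   8   9  10  11
  0   T   F   F   F   F   F   F   F   F   F   F   F
  1   T   T   F   F   F   F   F   F   F   F   F   F
  2   T   T   T   T   F   F   F   F   F   F   F   F
  3   T   T   T   T   F   T   T   T   T   F   F   F
  4   T   T   T   T   F   T   T   T   T   F   T   T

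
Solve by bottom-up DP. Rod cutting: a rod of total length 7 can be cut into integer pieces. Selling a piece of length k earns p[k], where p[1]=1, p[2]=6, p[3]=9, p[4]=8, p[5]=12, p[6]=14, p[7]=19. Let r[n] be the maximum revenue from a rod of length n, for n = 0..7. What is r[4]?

12

   n    0    1    2    3    4    5    6    7
r[n]    0    1    6    9   12   15   18   21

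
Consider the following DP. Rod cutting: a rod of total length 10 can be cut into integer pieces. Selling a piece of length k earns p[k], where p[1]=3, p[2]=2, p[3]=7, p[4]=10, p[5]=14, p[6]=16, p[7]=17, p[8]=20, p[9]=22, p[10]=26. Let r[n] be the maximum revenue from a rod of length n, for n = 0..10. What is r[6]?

   n    0    1    2    3    4    5    6    7    8    9   10
r[n]    0    3    6    9   12   15   18   21   24   27   30

18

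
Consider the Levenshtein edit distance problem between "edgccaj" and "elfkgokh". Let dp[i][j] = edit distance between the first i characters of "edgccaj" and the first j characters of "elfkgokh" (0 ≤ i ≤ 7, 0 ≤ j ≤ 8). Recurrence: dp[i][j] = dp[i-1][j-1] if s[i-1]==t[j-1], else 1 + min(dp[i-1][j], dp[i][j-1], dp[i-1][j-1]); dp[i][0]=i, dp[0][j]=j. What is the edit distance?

7

   ''  e  l  f  k  g  o  k  h
''  0  1  2  3  4  5  6  7  8
 e  1  0  1  2  3  4  5  6  7
 d  2  1  1  2  3  4  5  6  7
 g  3  2  2  2  3  3  4  5  6
 c  4  3  3  3  3  4  4  5  6
 c  5  4  4  4  4  4  5  5  6
 a  6  5  5  5  5  5  5  6  6
 j  7  6  6  6  6  6  6  6  7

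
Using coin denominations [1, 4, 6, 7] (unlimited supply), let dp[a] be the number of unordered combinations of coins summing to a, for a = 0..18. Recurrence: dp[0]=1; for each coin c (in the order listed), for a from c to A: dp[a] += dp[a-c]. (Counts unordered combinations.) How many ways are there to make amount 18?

after  coin     0     1     2     3     4     5     6     7     8     9    10    11    12    13    14    15    16    17    18
          1     1     1     1     1     1     1     1     1     1     1     1     1     1     1     1     1     1     1     1
          4     1     1     1     1     2     2     2     2     3     3     3     3     4     4     4     4     5     5     5
          6     1     1     1     1     2     2     3     3     4     4     5     5     7     7     8     8    10    10    12
          7     1     1     1     1     2     2     3     4     5     5     6     7     9    10    12    13    15    16    19

19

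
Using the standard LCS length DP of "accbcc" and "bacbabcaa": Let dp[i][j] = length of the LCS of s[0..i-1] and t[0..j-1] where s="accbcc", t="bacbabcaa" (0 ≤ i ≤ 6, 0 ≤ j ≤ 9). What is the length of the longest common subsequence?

4

   ''  b  a  c  b  a  b  c  a  a
''  0  0  0  0  0  0  0  0  0  0
 a  0  0  1  1  1  1  1  1  1  1
 c  0  0  1  2  2  2  2  2  2  2
 c  0  0  1  2  2  2  2  3  3  3
 b  0  1  1  2  3  3  3  3  3  3
 c  0  1  1  2  3  3  3  4  4  4
 c  0  1  1  2  3  3  3  4  4  4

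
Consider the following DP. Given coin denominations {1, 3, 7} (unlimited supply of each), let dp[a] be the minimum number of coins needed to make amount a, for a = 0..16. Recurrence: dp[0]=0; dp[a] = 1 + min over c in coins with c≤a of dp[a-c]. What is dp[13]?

3

 a  0  1  2  3  4  5  6  7  8  9 10 11 12 13 14 15 16
dp  0  1  2  1  2  3  2  1  2  3  2  3  4  3  2  3  4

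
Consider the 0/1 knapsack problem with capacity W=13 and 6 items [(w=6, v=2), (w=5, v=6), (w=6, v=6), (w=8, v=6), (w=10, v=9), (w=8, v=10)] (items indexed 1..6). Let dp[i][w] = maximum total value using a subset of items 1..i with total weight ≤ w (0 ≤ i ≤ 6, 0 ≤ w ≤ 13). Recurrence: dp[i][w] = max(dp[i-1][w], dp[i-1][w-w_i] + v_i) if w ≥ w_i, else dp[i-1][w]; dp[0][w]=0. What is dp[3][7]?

6

i\w   0   1   2   3   4   5   6   7   8   9  10  11  12  13
  0   0   0   0   0   0   0   0   0   0   0   0   0   0   0
  1   0   0   0   0   0   0   2   2   2   2   2   2   2   2
  2   0   0   0   0   0   6   6   6   6   6   6   8   8   8
  3   0   0   0   0   0   6   6   6   6   6   6  12  12  12
  4   0   0   0   0   0   6   6   6   6   6   6  12  12  12
  5   0   0   0   0   0   6   6   6   6   6   9  12  12  12
  6   0   0   0   0   0   6   6   6  10  10  10  12  12  16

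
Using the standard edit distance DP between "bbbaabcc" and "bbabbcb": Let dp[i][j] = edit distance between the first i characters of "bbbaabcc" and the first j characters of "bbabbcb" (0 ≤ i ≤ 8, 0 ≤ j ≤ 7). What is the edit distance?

3

   ''  b  b  a  b  b  c  b
''  0  1  2  3  4  5  6  7
 b  1  0  1  2  3  4  5  6
 b  2  1  0  1  2  3  4  5
 b  3  2  1  1  1  2  3  4
 a  4  3  2  1  2  2  3  4
 a  5  4  3  2  2  3  3  4
 b  6  5  4  3  2  2  3  3
 c  7  6  5  4  3  3  2  3
 c  8  7  6  5  4  4  3  3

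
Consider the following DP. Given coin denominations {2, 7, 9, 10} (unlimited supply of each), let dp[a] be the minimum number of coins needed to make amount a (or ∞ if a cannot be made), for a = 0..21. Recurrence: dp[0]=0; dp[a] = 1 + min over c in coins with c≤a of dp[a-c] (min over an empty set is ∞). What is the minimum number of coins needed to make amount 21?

 a  0  1  2  3  4  5  6  7  8  9 10 11 12 13 14 15 16 17 18 19 20 21
dp  0  -  1  -  2  -  3  1  4  1  1  2  2  3  2  4  2  2  2  2  2  3
(- denotes ∞ / unreachable)

3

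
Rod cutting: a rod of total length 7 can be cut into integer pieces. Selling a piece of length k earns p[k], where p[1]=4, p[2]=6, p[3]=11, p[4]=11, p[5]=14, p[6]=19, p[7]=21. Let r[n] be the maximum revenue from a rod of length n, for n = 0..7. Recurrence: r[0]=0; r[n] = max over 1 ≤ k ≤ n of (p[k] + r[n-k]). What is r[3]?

12

   n    0    1    2    3    4    5    6    7
r[n]    0    4    8   12   16   20   24   28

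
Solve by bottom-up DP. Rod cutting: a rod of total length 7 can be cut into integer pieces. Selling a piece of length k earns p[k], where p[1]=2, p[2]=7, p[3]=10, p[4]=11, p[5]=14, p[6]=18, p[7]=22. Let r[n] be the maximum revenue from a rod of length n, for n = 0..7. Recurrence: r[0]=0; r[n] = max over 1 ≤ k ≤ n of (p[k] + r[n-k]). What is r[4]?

   n    0    1    2    3    4    5    6    7
r[n]    0    2    7   10   14   17   21   24

14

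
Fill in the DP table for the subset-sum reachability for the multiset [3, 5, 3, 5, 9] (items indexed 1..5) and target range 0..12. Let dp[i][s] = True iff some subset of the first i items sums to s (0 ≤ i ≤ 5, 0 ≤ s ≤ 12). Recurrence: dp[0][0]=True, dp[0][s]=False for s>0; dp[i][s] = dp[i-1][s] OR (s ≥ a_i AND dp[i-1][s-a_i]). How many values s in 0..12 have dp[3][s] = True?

i\s   0   1   2   3   4   5   6   7   8   9  10  11  12
  0   T   F   F   F   F   F   F   F   F   F   F   F   F
  1   T   F   F   T   F   F   F   F   F   F   F   F   F
  2   T   F   F   T   F   T   F   F   T   F   F   F   F
  3   T   F   F   T   F   T   T   F   T   F   F   T   F
  4   T   F   F   T   F   T   T   F   T   F   T   T   F
  5   T   F   F   T   F   T   T   F   T   T   T   T   T

6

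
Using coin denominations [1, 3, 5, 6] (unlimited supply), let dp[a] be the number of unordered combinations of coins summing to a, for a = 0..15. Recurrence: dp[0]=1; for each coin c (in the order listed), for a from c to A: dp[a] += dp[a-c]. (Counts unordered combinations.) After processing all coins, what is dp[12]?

after  coin     0     1     2     3     4     5     6     7     8     9    10    11    12    13    14    15
          1     1     1     1     1     1     1     1     1     1     1     1     1     1     1     1     1
          3     1     1     1     2     2     2     3     3     3     4     4     4     5     5     5     6
          5     1     1     1     2     2     3     4     4     5     6     7     8     9    10    11    13
          6     1     1     1     2     2     3     5     5     6     8     9    11    14    15    17    21

14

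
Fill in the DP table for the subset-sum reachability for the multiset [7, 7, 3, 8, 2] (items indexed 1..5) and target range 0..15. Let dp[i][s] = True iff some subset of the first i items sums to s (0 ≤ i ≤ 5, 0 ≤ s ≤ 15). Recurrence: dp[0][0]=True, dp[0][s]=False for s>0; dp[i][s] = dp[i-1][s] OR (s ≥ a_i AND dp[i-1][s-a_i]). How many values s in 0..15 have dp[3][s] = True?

5

i\s   0   1   2   3   4   5   6   7   8   9  10  11  12  13  14  15
  0   T   F   F   F   F   F   F   F   F   F   F   F   F   F   F   F
  1   T   F   F   F   F   F   F   T   F   F   F   F   F   F   F   F
  2   T   F   F   F   F   F   F   T   F   F   F   F   F   F   T   F
  3   T   F   F   T   F   F   F   T   F   F   T   F   F   F   T   F
  4   T   F   F   T   F   F   F   T   T   F   T   T   F   F   T   T
  5   T   F   T   T   F   T   F   T   T   T   T   T   T   T   T   T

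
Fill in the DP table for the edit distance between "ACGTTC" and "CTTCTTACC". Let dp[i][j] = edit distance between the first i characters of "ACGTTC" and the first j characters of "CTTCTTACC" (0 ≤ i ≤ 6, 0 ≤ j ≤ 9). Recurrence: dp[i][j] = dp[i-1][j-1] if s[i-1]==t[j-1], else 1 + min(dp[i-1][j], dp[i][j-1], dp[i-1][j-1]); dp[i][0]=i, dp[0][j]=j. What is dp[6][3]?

   ''  C  T  T  C  T  T  A  C  C
''  0  1  2  3  4  5  6  7  8  9
 A  1  1  2  3  4  5  6  6  7  8
 C  2  1  2  3  3  4  5  6  6  7
 G  3  2  2  3  4  4  5  6  7  7
 T  4  3  2  2  3  4  4  5  6  7
 T  5  4  3  2  3  3  4  5  6  7
 C  6  5  4  3  2  3  4  5  5  6

3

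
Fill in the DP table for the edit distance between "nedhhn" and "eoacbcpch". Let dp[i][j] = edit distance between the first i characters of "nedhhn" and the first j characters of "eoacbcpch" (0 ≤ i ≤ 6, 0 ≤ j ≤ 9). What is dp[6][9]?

   ''  e  o  a  c  b  c  p  c  h
''  0  1  2  3  4  5  6  7  8  9
 n  1  1  2  3  4  5  6  7  8  9
 e  2  1  2  3  4  5  6  7  8  9
 d  3  2  2  3  4  5  6  7  8  9
 h  4  3  3  3  4  5  6  7  8  8
 h  5  4  4  4  4  5  6  7  8  8
 n  6  5  5  5  5  5  6  7  8  9

9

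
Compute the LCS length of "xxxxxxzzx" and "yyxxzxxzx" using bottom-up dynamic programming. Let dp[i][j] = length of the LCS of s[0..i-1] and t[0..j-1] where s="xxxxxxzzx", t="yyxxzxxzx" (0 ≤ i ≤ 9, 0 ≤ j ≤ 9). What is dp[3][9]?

   ''  y  y  x  x  z  x  x  z  x
''  0  0  0  0  0  0  0  0  0  0
 x  0  0  0  1  1  1  1  1  1  1
 x  0  0  0  1  2  2  2  2  2  2
 x  0  0  0  1  2  2  3  3  3  3
 x  0  0  0  1  2  2  3  4  4  4
 x  0  0  0  1  2  2  3  4  4  5
 x  0  0  0  1  2  2  3  4  4  5
 z  0  0  0  1  2  3  3  4  5  5
 z  0  0  0  1  2  3  3  4  5  5
 x  0  0  0  1  2  3  4  4  5  6

3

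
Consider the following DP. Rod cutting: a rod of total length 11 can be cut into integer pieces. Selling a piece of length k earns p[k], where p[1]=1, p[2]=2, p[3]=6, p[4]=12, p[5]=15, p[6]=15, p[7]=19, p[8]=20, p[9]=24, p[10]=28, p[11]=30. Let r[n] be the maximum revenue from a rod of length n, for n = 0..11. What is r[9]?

27

   n    0    1    2    3    4    5    6    7    8    9   10   11
r[n]    0    1    2    6   12   15   16   19   24   27   30   31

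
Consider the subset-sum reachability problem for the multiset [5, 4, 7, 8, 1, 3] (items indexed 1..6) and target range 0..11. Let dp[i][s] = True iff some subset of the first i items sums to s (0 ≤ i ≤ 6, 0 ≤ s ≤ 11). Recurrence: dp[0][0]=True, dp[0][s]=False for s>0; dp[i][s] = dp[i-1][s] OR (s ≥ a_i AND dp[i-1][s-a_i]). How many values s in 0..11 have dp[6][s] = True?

11

i\s   0   1   2   3   4   5   6   7   8   9  10  11
  0   T   F   F   F   F   F   F   F   F   F   F   F
  1   T   F   F   F   F   T   F   F   F   F   F   F
  2   T   F   F   F   T   T   F   F   F   T   F   F
  3   T   F   F   F   T   T   F   T   F   T   F   T
  4   T   F   F   F   T   T   F   T   T   T   F   T
  5   T   T   F   F   T   T   T   T   T   T   T   T
  6   T   T   F   T   T   T   T   T   T   T   T   T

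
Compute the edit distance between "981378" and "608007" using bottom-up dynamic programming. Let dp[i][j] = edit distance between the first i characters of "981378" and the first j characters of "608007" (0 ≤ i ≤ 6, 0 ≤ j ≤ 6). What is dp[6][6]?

5

   ''  6  0  8  0  0  7
''  0  1  2  3  4  5  6
 9  1  1  2  3  4  5  6
 8  2  2  2  2  3  4  5
 1  3  3  3  3  3  4  5
 3  4  4  4  4  4  4  5
 7  5  5  5  5  5  5  4
 8  6  6  6  5  6  6  5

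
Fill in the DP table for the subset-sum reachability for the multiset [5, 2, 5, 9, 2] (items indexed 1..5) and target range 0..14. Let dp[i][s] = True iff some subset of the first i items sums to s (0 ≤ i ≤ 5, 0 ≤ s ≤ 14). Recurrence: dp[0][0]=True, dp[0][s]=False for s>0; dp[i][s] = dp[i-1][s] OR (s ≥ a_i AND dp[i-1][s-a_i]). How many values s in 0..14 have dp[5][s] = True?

11

i\s   0   1   2   3   4   5   6   7   8   9  10  11  12  13  14
  0   T   F   F   F   F   F   F   F   F   F   F   F   F   F   F
  1   T   F   F   F   F   T   F   F   F   F   F   F   F   F   F
  2   T   F   T   F   F   T   F   T   F   F   F   F   F   F   F
  3   T   F   T   F   F   T   F   T   F   F   T   F   T   F   F
  4   T   F   T   F   F   T   F   T   F   T   T   T   T   F   T
  5   T   F   T   F   T   T   F   T   F   T   T   T   T   T   T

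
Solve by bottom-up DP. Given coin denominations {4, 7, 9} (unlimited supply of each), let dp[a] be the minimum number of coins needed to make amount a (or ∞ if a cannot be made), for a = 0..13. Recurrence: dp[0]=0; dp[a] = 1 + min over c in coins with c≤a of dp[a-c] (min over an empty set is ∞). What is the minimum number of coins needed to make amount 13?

2

 a  0  1  2  3  4  5  6  7  8  9 10 11 12 13
dp  0  -  -  -  1  -  -  1  2  1  -  2  3  2
(- denotes ∞ / unreachable)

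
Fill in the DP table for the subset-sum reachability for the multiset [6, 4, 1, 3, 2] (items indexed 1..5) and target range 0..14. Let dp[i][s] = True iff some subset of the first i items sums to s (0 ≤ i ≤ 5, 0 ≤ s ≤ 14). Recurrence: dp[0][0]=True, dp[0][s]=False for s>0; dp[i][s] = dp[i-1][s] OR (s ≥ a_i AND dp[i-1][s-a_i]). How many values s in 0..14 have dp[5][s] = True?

i\s   0   1   2   3   4   5   6   7   8   9  10  11  12  13  14
  0   T   F   F   F   F   F   F   F   F   F   F   F   F   F   F
  1   T   F   F   F   F   F   T   F   F   F   F   F   F   F   F
  2   T   F   F   F   T   F   T   F   F   F   T   F   F   F   F
  3   T   T   F   F   T   T   T   T   F   F   T   T   F   F   F
  4   T   T   F   T   T   T   T   T   T   T   T   T   F   T   T
  5   T   T   T   T   T   T   T   T   T   T   T   T   T   T   T

15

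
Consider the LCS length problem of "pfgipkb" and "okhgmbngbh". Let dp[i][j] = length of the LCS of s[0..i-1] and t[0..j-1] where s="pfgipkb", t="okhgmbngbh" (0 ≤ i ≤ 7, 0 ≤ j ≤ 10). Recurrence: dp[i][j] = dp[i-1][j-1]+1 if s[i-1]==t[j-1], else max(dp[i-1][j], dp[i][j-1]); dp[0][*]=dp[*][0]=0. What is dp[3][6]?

1

   ''  o  k  h  g  m  b  n  g  b  h
''  0  0  0  0  0  0  0  0  0  0  0
 p  0  0  0  0  0  0  0  0  0  0  0
 f  0  0  0  0  0  0  0  0  0  0  0
 g  0  0  0  0  1  1  1  1  1  1  1
 i  0  0  0  0  1  1  1  1  1  1  1
 p  0  0  0  0  1  1  1  1  1  1  1
 k  0  0  1  1  1  1  1  1  1  1  1
 b  0  0  1  1  1  1  2  2  2  2  2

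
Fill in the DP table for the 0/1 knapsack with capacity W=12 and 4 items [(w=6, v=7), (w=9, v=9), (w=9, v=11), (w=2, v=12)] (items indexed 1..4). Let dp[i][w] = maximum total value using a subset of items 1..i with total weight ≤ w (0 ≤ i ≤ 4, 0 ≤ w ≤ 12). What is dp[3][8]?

7

i\w   0   1   2   3   4   5   6   7   8   9  10  11  12
  0   0   0   0   0   0   0   0   0   0   0   0   0   0
  1   0   0   0   0   0   0   7   7   7   7   7   7   7
  2   0   0   0   0   0   0   7   7   7   9   9   9   9
  3   0   0   0   0   0   0   7   7   7  11  11  11  11
  4   0   0  12  12  12  12  12  12  19  19  19  23  23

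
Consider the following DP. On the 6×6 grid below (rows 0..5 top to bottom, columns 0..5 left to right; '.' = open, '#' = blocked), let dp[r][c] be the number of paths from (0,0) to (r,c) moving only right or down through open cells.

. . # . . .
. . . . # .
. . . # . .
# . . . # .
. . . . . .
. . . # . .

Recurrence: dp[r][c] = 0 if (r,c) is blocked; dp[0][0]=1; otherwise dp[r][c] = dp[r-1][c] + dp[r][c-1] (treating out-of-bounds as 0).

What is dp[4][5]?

19

r\c   0   1   2   3   4   5
  0   1   1   0   0   0   0
  1   1   2   2   2   0   0
  2   1   3   5   0   0   0
  3   0   3   8   8   0   0
  4   0   3  11  19  19  19
  5   0   3  14   0  19  38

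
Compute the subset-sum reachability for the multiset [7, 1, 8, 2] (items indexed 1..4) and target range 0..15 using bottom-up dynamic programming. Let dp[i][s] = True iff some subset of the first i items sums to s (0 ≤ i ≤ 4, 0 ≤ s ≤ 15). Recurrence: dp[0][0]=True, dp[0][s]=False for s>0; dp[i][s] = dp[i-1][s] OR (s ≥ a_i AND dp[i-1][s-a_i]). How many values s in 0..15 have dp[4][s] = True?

10

i\s   0   1   2   3   4   5   6   7   8   9  10  11  12  13  14  15
  0   T   F   F   F   F   F   F   F   F   F   F   F   F   F   F   F
  1   T   F   F   F   F   F   F   T   F   F   F   F   F   F   F   F
  2   T   T   F   F   F   F   F   T   T   F   F   F   F   F   F   F
  3   T   T   F   F   F   F   F   T   T   T   F   F   F   F   F   T
  4   T   T   T   T   F   F   F   T   T   T   T   T   F   F   F   T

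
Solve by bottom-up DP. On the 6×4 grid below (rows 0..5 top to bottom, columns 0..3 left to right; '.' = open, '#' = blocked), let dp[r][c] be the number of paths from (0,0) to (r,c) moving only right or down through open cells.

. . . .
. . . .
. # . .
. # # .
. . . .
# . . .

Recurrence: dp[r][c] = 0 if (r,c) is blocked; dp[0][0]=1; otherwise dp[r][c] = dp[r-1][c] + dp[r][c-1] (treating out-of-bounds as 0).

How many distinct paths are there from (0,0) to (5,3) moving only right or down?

10

r\c   0   1   2   3
  0   1   1   1   1
  1   1   2   3   4
  2   1   0   3   7
  3   1   0   0   7
  4   1   1   1   8
  5   0   1   2  10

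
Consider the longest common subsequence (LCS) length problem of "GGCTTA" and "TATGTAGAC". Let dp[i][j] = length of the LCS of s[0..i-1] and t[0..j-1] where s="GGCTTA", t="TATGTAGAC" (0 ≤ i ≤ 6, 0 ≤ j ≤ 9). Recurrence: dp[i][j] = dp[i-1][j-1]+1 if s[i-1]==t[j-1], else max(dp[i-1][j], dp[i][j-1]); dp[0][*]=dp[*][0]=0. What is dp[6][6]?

3

   ''  T  A  T  G  T  A  G  A  C
''  0  0  0  0  0  0  0  0  0  0
 G  0  0  0  0  1  1  1  1  1  1
 G  0  0  0  0  1  1  1  2  2  2
 C  0  0  0  0  1  1  1  2  2  3
 T  0  1  1  1  1  2  2  2  2  3
 T  0  1  1  2  2  2  2  2  2  3
 A  0  1  2  2  2  2  3  3  3  3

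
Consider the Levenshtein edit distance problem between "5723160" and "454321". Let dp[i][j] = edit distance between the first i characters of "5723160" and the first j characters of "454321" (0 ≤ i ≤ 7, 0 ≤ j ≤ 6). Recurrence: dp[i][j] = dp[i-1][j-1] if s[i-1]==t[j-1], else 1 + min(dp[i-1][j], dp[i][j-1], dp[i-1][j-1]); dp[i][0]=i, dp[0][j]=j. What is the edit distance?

6

   ''  4  5  4  3  2  1
''  0  1  2  3  4  5  6
 5  1  1  1  2  3  4  5
 7  2  2  2  2  3  4  5
 2  3  3  3  3  3  3  4
 3  4  4  4  4  3  4  4
 1  5  5  5  5  4  4  4
 6  6  6  6  6  5  5  5
 0  7  7  7  7  6  6  6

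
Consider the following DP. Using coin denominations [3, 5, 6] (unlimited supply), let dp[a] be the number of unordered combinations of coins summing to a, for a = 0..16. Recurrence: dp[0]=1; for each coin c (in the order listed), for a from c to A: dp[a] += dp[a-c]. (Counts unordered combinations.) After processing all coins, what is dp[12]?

after  coin     0     1     2     3     4     5     6     7     8     9    10    11    12    13    14    15    16
          3     1     0     0     1     0     0     1     0     0     1     0     0     1     0     0     1     0
          5     1     0     0     1     0     1     1     0     1     1     1     1     1     1     1     2     1
          6     1     0     0     1     0     1     2     0     1     2     1     2     3     1     2     4     2

3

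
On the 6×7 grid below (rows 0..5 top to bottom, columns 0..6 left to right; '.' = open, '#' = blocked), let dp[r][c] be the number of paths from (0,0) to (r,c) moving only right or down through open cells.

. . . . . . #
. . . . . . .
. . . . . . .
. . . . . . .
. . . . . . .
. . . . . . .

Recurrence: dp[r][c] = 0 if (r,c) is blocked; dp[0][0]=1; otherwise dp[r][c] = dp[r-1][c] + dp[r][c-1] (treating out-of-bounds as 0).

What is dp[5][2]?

21

r\c   0   1   2   3   4   5   6
  0   1   1   1   1   1   1   0
  1   1   2   3   4   5   6   6
  2   1   3   6  10  15  21  27
  3   1   4  10  20  35  56  83
  4   1   5  15  35  70 126 209
  5   1   6  21  56 126 252 461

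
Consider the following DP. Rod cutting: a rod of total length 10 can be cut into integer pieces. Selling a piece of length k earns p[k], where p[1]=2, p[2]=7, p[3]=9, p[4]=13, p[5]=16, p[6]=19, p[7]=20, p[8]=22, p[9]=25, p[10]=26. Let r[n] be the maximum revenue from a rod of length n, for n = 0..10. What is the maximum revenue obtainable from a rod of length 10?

   n    0    1    2    3    4    5    6    7    8    9   10
r[n]    0    2    7    9   14   16   21   23   28   30   35

35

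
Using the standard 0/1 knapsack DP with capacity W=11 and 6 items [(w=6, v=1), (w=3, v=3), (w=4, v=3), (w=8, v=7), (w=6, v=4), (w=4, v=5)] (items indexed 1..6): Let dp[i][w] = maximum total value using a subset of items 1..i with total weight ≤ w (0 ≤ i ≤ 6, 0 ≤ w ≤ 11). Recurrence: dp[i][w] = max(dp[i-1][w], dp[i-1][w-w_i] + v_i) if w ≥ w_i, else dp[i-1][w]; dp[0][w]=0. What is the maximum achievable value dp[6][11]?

11

i\w   0   1   2   3   4   5   6   7   8   9  10  11
  0   0   0   0   0   0   0   0   0   0   0   0   0
  1   0   0   0   0   0   0   1   1   1   1   1   1
  2   0   0   0   3   3   3   3   3   3   4   4   4
  3   0   0   0   3   3   3   3   6   6   6   6   6
  4   0   0   0   3   3   3   3   6   7   7   7  10
  5   0   0   0   3   3   3   4   6   7   7   7  10
  6   0   0   0   3   5   5   5   8   8   8   9  11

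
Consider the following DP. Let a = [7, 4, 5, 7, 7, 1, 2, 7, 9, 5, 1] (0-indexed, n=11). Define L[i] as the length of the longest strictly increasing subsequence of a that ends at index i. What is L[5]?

   i    0    1    2    3    4    5    6    7    8    9   10
a[i]    7    4    5    7    7    1    2    7    9    5    1
L[i]    1    1    2    3    3    1    2    3    4    3    1

1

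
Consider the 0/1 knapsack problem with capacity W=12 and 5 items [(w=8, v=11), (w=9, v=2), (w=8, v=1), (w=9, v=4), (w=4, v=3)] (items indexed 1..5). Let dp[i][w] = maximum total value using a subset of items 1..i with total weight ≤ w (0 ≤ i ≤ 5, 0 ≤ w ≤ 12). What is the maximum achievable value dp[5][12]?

i\w   0   1   2   3   4   5   6   7   8   9  10  11  12
  0   0   0   0   0   0   0   0   0   0   0   0   0   0
  1   0   0   0   0   0   0   0   0  11  11  11  11  11
  2   0   0   0   0   0   0   0   0  11  11  11  11  11
  3   0   0   0   0   0   0   0   0  11  11  11  11  11
  4   0   0   0   0   0   0   0   0  11  11  11  11  11
  5   0   0   0   0   3   3   3   3  11  11  11  11  14

14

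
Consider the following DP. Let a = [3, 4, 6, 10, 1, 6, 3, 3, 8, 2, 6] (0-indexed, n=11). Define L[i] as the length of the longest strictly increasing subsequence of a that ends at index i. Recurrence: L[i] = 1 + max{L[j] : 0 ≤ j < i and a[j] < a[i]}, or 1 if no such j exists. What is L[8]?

4

   i    0    1    2    3    4    5    6    7    8    9   10
a[i]    3    4    6   10    1    6    3    3    8    2    6
L[i]    1    2    3    4    1    3    2    2    4    2    3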